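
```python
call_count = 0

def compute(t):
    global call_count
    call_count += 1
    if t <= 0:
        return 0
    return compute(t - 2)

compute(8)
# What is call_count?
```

Linear recursion stepping by 2: 5 calls from t=8 down to ≤0.

Answer: 5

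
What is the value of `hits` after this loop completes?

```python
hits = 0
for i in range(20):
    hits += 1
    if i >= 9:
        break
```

Loop breaks when i reaches 9, hits is 10
`hits` takes the values: 0 → 1 → 2 → 3 → 4 → 5 → 6 → 7 → 8 → 9 → 10

Answer: 10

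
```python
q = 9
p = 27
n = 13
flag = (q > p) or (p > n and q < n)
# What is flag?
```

Trace:
`q = 9` → q = 9
`p = 27` → p = 27
`n = 13` → n = 13
`flag = (q > p) or (p > n and q < n)` → flag = True
So flag = True

Answer: True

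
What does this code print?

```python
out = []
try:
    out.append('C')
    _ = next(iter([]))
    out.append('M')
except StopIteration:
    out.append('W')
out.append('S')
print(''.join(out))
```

Execution trace: 'C' (try body) → 'W' (except StopIteration) → 'S' (after the try/except). Output: CWS

Answer: CWS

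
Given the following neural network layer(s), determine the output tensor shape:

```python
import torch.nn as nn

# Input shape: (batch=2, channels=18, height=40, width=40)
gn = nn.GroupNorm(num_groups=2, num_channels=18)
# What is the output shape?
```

Input: (2, 18, 40, 40) -> Output: (2, 18, 40, 40)

Answer: (2, 18, 40, 40)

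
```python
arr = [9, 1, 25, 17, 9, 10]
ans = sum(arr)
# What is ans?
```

Trace:
`arr = [9, 1, 25, 17, 9, 10]` → arr = [9, 1, 25, 17, 9, 10]
`ans = sum(arr)` → ans = 71
So ans = 71

Answer: 71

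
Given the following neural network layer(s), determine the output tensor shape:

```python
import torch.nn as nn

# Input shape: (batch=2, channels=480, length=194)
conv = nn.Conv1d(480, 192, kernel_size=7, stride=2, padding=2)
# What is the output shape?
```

Input: (2, 480, 194) -> Output: (2, 192, 96)

Answer: (2, 192, 96)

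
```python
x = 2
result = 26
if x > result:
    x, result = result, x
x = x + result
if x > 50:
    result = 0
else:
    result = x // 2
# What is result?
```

Trace:
`x = 2` → x = 2
`result = 26` → result = 26
`if x > result: ...` → x > result is False → no variable changes
`x = x + result` → x = 28
`if x > 50: ...` → x > 50 is False, take else branch → result = 14
So result = 14

Answer: 14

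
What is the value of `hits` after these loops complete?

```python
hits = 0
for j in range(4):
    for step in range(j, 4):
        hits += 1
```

Upper triangle: 4 + 3 + ... + 1
`hits` takes the values: 0 → 1 → 2 → 3 → 4 → 5 → 6 → 7 → 8 → 9 → 10

Answer: 10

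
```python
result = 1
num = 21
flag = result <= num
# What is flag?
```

Trace:
`result = 1` → result = 1
`num = 21` → num = 21
`flag = result <= num` → flag = True
So flag = True

Answer: True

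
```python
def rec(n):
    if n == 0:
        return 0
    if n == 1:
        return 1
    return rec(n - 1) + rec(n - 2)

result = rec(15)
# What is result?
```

Build up from base cases: rec(0)=0, rec(1)=1, rec(2)=1, rec(3)=2, rec(4)=3, rec(5)=5, rec(6)=8, ..., rec(15)=610

Answer: 610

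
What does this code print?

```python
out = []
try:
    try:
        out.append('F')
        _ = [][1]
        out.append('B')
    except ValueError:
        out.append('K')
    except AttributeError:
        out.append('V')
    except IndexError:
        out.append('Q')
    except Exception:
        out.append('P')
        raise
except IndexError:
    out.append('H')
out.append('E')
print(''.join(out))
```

Execution trace: 'F' (inner try body) → 'Q' (inner except IndexError) → 'E' (after the try/except). Output: FQE

Answer: FQE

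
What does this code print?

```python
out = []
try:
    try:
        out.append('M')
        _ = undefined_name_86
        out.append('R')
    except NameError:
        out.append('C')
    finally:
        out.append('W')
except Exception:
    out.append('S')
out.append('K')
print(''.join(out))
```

Execution trace: 'M' (inner try body) → 'C' (inner except NameError) → 'W' (inner finally) → 'K' (after the try/except). Output: MCWK

Answer: MCWK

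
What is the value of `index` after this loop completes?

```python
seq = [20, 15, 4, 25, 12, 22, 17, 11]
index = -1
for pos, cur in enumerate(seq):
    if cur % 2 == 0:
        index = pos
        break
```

First even number index in [20, 15, 4, 25, 12, 22, 17, 11]
`index` takes the values: -1 → 0

Answer: 0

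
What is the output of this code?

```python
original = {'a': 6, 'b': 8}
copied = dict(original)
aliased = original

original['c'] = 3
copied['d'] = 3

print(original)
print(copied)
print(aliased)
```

Key concept: dict() creates copy, assignment creates alias.
Step by step:
`original = {'a': 6, 'b': 8}` → original = {'a': 6, 'b': 8}
`copied = dict(original)` → copied = {'a': 6, 'b': 8}
`aliased = original` → aliased = {'a': 6, 'b': 8} (same object as original)
`original['c'] = 3` → original = {'a': 6, 'b': 8, 'c': 3} (same object as aliased); aliased = {'a': 6, 'b': 8, 'c': 3} (same object as original)
`copied['d'] = 3` → copied = {'a': 6, 'b': 8, 'd': 3}
`print(original)` → prints {'a': 6, 'b': 8, 'c': 3}
`print(copied)` → prints {'a': 6, 'b': 8, 'd': 3}
`print(aliased)` → prints {'a': 6, 'b': 8, 'c': 3}

Answer:
{'a': 6, 'b': 8, 'c': 3}
{'a': 6, 'b': 8, 'd': 3}
{'a': 6, 'b': 8, 'c': 3}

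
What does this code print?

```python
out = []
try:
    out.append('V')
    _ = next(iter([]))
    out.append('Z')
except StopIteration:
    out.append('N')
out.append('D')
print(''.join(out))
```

Execution trace: 'V' (try body) → 'N' (except StopIteration) → 'D' (after the try/except). Output: VND

Answer: VND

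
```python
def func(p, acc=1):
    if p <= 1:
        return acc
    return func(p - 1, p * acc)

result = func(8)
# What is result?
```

Accumulator trace (n, acc): (8, 1) -> (7, 8) -> (6, 56) -> (5, 336) -> (4, 1680) -> (3, 6720) -> (2, 20160) -> (1, 40320) -> return 40320

Answer: 40320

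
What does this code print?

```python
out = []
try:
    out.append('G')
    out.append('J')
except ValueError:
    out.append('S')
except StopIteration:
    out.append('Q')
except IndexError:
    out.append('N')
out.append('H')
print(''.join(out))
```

Execution trace: 'G' (try body) → 'J' (try body, no exception) → 'H' (after the try/except). Output: GJH

Answer: GJH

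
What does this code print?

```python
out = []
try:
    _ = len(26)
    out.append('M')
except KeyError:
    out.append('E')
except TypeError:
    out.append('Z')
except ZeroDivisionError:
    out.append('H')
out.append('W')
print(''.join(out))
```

Execution trace: 'Z' (except TypeError) → 'W' (after the try/except). Output: ZW

Answer: ZW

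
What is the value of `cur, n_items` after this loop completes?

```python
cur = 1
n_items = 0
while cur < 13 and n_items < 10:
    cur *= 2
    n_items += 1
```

Double until >= 13 or 10 iterations
`cur, n_items` takes the values: (1, 0) → (2, 0) → (2, 1) → (4, 1) → (4, 2) → (8, 2) → (8, 3) → (16, 3) → (16, 4)

Answer: 16, 4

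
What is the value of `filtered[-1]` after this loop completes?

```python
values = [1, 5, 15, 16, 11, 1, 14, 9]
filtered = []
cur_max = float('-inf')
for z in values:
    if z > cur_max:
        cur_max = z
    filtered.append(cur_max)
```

Running max ends at 16
`filtered` takes the values: [] → [1] → [1, 5] → [1, 5, 15] → [1, 5, 15, 16] → [1, 5, 15, 16, 16] → [1, 5, 15, 16, 16, 16] → [1, 5, 15, 16, 16, 16, 16] → [1, 5, 15, 16, 16, 16, 16, 16]
So `filtered[-1]` = 16

Answer: 16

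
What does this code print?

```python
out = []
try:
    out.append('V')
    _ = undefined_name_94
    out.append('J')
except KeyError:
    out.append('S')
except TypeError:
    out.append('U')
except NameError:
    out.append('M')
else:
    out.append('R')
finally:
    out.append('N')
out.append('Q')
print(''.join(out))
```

Execution trace: 'V' (try body) → 'M' (except NameError) → 'N' (finally) → 'Q' (after the try/except). Output: VMNQ

Answer: VMNQ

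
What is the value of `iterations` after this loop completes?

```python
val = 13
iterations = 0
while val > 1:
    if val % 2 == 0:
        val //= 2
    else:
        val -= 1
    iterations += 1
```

Steps to reduce 13 to 1
`iterations` takes the values: 0 → 1 → 2 → 3 → 4 → 5

Answer: 5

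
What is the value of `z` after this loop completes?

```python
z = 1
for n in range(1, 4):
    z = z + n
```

Start at 1, add 1 through 3
`z` takes the values: 1 → 2 → 4 → 7

Answer: 7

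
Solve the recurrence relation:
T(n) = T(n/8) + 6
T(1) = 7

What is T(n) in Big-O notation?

Each step divides n by 8 and adds 6. After log_8(n) steps we reach T(1)=7. So T(n) = 6·log_8(n) + 7 = O(log n).

Answer: O(log n)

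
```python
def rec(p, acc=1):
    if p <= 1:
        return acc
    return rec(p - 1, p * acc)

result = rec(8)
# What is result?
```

Accumulator trace (n, acc): (8, 1) -> (7, 8) -> (6, 56) -> (5, 336) -> (4, 1680) -> (3, 6720) -> (2, 20160) -> (1, 40320) -> return 40320

Answer: 40320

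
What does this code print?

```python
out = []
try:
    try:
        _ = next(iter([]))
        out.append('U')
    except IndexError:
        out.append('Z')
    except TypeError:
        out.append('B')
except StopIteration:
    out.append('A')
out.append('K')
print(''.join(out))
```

Execution trace: 'A' (outer except StopIteration) → 'K' (after the try/except). Output: AK

Answer: AK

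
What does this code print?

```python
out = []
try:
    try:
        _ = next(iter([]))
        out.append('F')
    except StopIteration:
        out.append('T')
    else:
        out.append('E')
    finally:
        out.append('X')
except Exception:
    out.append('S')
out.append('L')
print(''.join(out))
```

Execution trace: 'T' (inner except StopIteration) → 'X' (inner finally) → 'L' (after the try/except). Output: TXL

Answer: TXL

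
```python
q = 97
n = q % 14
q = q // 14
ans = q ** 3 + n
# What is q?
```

Trace:
`q = 97` → q = 97
`n = q % 14` → n = 13
`q = q // 14` → q = 6
`ans = q ** 3 + n` → ans = 229
So q = 6

Answer: 6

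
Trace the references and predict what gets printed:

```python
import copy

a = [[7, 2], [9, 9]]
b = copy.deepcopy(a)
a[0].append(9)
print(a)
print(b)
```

Key concept: deep copy is fully independent.
Step by step:
`a = [[7, 2], [9, 9]]` → a = [[7, 2], [9, 9]]
`b = copy.deepcopy(a)` → b = [[7, 2], [9, 9]]
`a[0].append(9)` → a = [[7, 2, 9], [9, 9]]
`print(a)` → prints [[7, 2, 9], [9, 9]]
`print(b)` → prints [[7, 2], [9, 9]]

Answer:
[[7, 2, 9], [9, 9]]
[[7, 2], [9, 9]]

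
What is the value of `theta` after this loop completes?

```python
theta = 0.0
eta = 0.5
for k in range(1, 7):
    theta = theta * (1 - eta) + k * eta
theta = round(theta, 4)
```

Moving average with lr=0.5
`theta` takes the values: 0.0 → 0.5 → 1.25 → 2.125 → 3.0625 → 4.03125 → 5.015625 → 5.0156

Answer: 5.0156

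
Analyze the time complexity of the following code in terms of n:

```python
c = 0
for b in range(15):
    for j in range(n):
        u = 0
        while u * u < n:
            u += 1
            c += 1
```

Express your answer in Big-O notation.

Each loop level contributes: 1 × n × √n. Multiplying the contributions gives O(n√n).

Answer: O(n√n)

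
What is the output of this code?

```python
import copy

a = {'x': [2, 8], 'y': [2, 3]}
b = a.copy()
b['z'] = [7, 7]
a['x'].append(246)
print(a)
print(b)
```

Key concept: shallow copy of dict with mutable values.
Step by step:
`a = {'x': [2, 8], 'y': [2, 3]}` → a = {'x': [2, 8], 'y': [2, 3]}
`b = a.copy()` → b = {'x': [2, 8], 'y': [2, 3]}
`b['z'] = [7, 7]` → b = {'x': [2, 8], 'y': [2, 3], 'z': [7, 7]}
`a['x'].append(246)` → a = {'x': [2, 8, 246], 'y': [2, 3]}; b = {'x': [2, 8, 246], 'y': [2, 3], 'z': [7, 7]}
`print(a)` → prints {'x': [2, 8, 246], 'y': [2, 3]}
`print(b)` → prints {'x': [2, 8, 246], 'y': [2, 3], 'z': [7, 7]}

Answer:
{'x': [2, 8, 246], 'y': [2, 3]}
{'x': [2, 8, 246], 'y': [2, 3], 'z': [7, 7]}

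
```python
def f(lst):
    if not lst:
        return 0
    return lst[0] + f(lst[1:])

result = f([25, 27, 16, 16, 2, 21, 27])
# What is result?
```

25 + 27 + 16 + 16 + 2 + 21 + 27 + 0 = 134

Answer: 134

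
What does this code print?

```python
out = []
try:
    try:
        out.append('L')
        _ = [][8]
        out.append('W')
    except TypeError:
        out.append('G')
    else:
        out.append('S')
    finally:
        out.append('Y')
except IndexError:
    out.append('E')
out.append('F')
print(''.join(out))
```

Execution trace: 'L' (try body) → 'Y' (finally) → 'E' (outer except IndexError) → 'F' (after the try/except). Output: LYEF

Answer: LYEF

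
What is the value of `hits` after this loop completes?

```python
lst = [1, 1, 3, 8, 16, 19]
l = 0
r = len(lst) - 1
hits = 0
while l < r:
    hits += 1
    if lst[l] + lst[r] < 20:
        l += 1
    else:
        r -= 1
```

Steps to find pair summing to 20
`hits` takes the values: 0 → 1 → 2 → 3 → 4 → 5

Answer: 5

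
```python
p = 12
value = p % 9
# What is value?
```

Trace:
`p = 12` → p = 12
`value = p % 9` → value = 3
So value = 3

Answer: 3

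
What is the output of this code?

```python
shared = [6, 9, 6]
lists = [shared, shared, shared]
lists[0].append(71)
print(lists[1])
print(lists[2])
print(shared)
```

Key concept: list of same reference.
Step by step:
`shared = [6, 9, 6]` → shared = [6, 9, 6]
`lists = [shared, shared, shared]` → lists = [[6, 9, 6], [6, 9, 6], [6, 9, 6]]
`lists[0].append(71)` → shared = [6, 9, 6, 71]; lists = [[6, 9, 6, 71], [6, 9, 6, 71], [6, 9, 6, 71]]
`print(lists[1])` → prints [6, 9, 6, 71]
`print(lists[2])` → prints [6, 9, 6, 71]
`print(shared)` → prints [6, 9, 6, 71]

Answer:
[6, 9, 6, 71]
[6, 9, 6, 71]
[6, 9, 6, 71]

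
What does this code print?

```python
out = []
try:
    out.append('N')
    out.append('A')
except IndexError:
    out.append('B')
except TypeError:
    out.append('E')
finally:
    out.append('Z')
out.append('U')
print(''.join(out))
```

Execution trace: 'N' (try body) → 'A' (try body, no exception) → 'Z' (finally) → 'U' (after the try/except). Output: NAZU

Answer: NAZU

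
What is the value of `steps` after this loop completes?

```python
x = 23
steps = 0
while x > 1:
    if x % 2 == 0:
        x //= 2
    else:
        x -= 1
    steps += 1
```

Steps to reduce 23 to 1
`steps` takes the values: 0 → 1 → 2 → 3 → 4 → 5 → 6 → 7

Answer: 7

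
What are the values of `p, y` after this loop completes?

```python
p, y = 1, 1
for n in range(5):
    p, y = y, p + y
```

Fibonacci: after 5 iterations
`p, y` takes the values: (1, 1) → (1, 2) → (2, 3) → (3, 5) → (5, 8) → (8, 13)

Answer: 8, 13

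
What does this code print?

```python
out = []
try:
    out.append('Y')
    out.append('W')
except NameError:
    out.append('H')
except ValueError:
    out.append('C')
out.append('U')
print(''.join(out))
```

Execution trace: 'Y' (try body) → 'W' (try body, no exception) → 'U' (after the try/except). Output: YWU

Answer: YWU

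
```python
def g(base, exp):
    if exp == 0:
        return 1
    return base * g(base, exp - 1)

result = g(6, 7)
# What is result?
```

g(6, 7) = 6 * 6 * 6 * 6 * 6 * 6 * 6 = 279936

Answer: 279936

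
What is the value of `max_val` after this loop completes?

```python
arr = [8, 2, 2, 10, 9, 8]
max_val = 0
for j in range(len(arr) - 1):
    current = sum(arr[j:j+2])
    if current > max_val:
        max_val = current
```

Max sum of 2-element window in [8, 2, 2, 10, 9, 8]
`max_val` takes the values: 0 → 10 → 12 → 19

Answer: 19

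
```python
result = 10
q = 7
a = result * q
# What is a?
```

Trace:
`result = 10` → result = 10
`q = 7` → q = 7
`a = result * q` → a = 70
So a = 70

Answer: 70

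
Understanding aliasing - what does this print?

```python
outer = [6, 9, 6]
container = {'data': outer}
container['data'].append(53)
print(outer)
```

Key concept: dict holds reference to list.
Step by step:
`outer = [6, 9, 6]` → outer = [6, 9, 6]
`container = {'data': outer}` → container = {'data': [6, 9, 6]}
`container['data'].append(53)` → outer = [6, 9, 6, 53]; container = {'data': [6, 9, 6, 53]}
`print(outer)` → prints [6, 9, 6, 53]

Answer: [6, 9, 6, 53]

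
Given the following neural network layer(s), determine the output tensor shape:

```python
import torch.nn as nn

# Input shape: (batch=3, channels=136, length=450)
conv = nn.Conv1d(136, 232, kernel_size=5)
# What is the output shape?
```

Input: (3, 136, 450) -> Output: (3, 232, 446)

Answer: (3, 232, 446)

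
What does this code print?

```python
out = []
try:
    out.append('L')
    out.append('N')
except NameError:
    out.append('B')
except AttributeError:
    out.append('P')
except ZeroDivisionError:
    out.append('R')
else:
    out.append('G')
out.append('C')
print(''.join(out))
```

Execution trace: 'L' (try body) → 'N' (try body, no exception) → 'G' (else) → 'C' (after the try/except). Output: LNGC

Answer: LNGC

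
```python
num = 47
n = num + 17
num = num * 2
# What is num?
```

Trace:
`num = 47` → num = 47
`n = num + 17` → n = 64
`num = num * 2` → num = 94
So num = 94

Answer: 94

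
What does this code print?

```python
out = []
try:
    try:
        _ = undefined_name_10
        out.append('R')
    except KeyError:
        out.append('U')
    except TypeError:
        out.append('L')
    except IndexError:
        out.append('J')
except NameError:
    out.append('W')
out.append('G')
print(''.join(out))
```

Execution trace: 'W' (outer except NameError) → 'G' (after the try/except). Output: WG

Answer: WG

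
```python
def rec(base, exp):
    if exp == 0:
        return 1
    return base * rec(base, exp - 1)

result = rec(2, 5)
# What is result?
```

rec(2, 5) = 2 * 2 * 2 * 2 * 2 = 32

Answer: 32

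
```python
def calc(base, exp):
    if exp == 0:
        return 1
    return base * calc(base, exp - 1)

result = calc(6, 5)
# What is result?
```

calc(6, 5) = 6 * 6 * 6 * 6 * 6 = 7776

Answer: 7776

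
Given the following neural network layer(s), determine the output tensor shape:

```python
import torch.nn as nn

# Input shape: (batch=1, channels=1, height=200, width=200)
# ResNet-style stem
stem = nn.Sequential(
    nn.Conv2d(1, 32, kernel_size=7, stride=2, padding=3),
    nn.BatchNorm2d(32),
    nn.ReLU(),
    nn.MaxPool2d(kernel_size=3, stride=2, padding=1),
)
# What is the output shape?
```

Input: (1, 1, 200, 200) -> after Conv2d 7x7 stride=2: (1, 32, 100, 100) -> Output: (1, 32, 50, 50)

Answer: (1, 32, 50, 50)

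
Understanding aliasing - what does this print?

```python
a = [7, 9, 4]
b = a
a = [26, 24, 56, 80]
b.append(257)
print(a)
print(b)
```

Key concept: rebinding vs mutation: a is rebound to a new list, b still points at the original.
Step by step:
`a = [7, 9, 4]` → a = [7, 9, 4]
`b = a` → b = [7, 9, 4] (same object as a)
`a = [26, 24, 56, 80]` → a = [26, 24, 56, 80]
`b.append(257)` → b = [7, 9, 4, 257]
`print(a)` → prints [26, 24, 56, 80]
`print(b)` → prints [7, 9, 4, 257]

Answer:
[26, 24, 56, 80]
[7, 9, 4, 257]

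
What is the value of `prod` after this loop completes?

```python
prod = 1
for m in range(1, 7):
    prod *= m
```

6! = 720
`prod` takes the values: 1 → 2 → 6 → 24 → 120 → 720

Answer: 720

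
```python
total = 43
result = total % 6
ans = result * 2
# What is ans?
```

Trace:
`total = 43` → total = 43
`result = total % 6` → result = 1
`ans = result * 2` → ans = 2
So ans = 2

Answer: 2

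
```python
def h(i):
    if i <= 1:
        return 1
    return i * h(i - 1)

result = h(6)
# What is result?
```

h(6) = 6 * 5 * 4 * 3 * 2 * 1 = 720

Answer: 720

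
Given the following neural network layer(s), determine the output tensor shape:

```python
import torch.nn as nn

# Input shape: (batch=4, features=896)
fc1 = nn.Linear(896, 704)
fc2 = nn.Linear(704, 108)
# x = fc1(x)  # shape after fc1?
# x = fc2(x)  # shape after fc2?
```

Input: (4, 896) -> after fc1: (4, 704) -> Output: (4, 108)

Answer: (4, 108)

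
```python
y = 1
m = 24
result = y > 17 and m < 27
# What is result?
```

Trace:
`y = 1` → y = 1
`m = 24` → m = 24
`result = y > 17 and m < 27` → result = False
So result = False

Answer: False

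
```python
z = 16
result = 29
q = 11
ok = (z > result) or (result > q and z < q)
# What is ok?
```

Trace:
`z = 16` → z = 16
`result = 29` → result = 29
`q = 11` → q = 11
`ok = (z > result) or (result > q and z < q)` → ok = False
So ok = False

Answer: False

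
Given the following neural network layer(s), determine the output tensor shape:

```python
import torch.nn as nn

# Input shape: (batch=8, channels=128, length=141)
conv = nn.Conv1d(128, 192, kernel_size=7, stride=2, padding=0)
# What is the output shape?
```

Input: (8, 128, 141) -> Output: (8, 192, 68)

Answer: (8, 192, 68)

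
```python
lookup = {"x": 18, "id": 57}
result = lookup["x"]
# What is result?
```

Trace:
`lookup = {"x": 18, "id": 57}` → lookup = {'x': 18, 'id': 57}
`result = lookup["x"]` → result = 18
So result = 18

Answer: 18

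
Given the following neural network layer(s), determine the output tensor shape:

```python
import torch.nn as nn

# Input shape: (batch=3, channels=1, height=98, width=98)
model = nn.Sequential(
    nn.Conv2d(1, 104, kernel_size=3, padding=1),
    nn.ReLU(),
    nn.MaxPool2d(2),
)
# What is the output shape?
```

Input: (3, 1, 98, 98) -> after Conv2d: (3, 104, 98, 98) -> after ReLU: (3, 104, 98, 98) -> Output: (3, 104, 49, 49)

Answer: (3, 104, 49, 49)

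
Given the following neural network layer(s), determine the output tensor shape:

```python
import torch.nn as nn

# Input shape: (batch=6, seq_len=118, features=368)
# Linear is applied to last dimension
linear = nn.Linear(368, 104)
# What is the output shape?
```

Input: (6, 118, 368) -> Output: (6, 118, 104)

Answer: (6, 118, 104)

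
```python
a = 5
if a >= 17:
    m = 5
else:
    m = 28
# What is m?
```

Trace:
`a = 5` → a = 5
`if a >= 17: ...` → a >= 17 is False, take else branch → m = 28
So m = 28

Answer: 28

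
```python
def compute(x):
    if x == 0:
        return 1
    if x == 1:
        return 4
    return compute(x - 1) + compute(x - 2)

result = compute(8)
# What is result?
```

Build up from base cases: compute(0)=1, compute(1)=4, compute(2)=5, compute(3)=9, compute(4)=14, compute(5)=23, compute(6)=37, ..., compute(8)=97

Answer: 97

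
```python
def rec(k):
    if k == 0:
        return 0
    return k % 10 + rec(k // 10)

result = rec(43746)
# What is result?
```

Sum of digits of 43746: 6 + 4 + 7 + 3 + 4 = 24

Answer: 24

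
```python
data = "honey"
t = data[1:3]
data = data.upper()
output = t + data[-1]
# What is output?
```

Trace:
`data = "honey"` → data = 'honey'
`t = data[1:3]` → t = 'on'
`data = data.upper()` → data = 'HONEY'
`output = t + data[-1]` → output = 'onY'
So output = 'onY'

Answer: 'onY'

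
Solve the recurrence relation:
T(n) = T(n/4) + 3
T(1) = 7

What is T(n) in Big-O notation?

Each step divides n by 4 and adds 3. After log_4(n) steps we reach T(1)=7. So T(n) = 3·log_4(n) + 7 = O(log n).

Answer: O(log n)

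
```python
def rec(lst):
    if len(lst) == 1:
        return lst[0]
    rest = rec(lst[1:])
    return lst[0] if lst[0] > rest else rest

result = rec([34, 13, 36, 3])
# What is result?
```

Recursive max over [34, 13, 36, 3] = 36

Answer: 36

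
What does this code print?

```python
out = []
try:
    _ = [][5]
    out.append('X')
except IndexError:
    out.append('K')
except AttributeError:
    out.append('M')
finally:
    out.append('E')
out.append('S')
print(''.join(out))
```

Execution trace: 'K' (except IndexError) → 'E' (finally) → 'S' (after the try/except). Output: KES

Answer: KES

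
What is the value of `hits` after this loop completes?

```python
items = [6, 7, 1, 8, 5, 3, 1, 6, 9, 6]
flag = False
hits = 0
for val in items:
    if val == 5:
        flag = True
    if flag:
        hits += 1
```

Count elements after first 5 in [6, 7, 1, 8, 5, 3, 1, 6, 9, 6]
`hits` takes the values: 0 → 1 → 2 → 3 → 4 → 5 → 6

Answer: 6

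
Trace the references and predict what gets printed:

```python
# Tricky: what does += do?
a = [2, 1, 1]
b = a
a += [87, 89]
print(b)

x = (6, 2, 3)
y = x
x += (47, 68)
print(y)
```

Key concept: += behavior differs for mutable vs immutable.
Step by step:
`a = [2, 1, 1]` → a = [2, 1, 1]
`b = a` → b = [2, 1, 1] (same object as a)
`a += [87, 89]` → a = [2, 1, 1, 87, 89] (same object as b); b = [2, 1, 1, 87, 89] (same object as a)
`print(b)` → prints [2, 1, 1, 87, 89]
`x = (6, 2, 3)` → x = (6, 2, 3)
`y = x` → y = (6, 2, 3)
`x += (47, 68)` → x = (6, 2, 3, 47, 68)
`print(y)` → prints (6, 2, 3)

Answer:
[2, 1, 1, 87, 89]
(6, 2, 3)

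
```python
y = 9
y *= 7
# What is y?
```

Trace:
`y = 9` → y = 9
`y *= 7` → y = 63
So y = 63

Answer: 63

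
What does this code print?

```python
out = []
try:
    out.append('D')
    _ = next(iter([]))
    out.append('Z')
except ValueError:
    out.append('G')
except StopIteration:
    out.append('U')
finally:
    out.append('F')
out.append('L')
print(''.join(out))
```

Execution trace: 'D' (try body) → 'U' (except StopIteration) → 'F' (finally) → 'L' (after the try/except). Output: DUFL

Answer: DUFL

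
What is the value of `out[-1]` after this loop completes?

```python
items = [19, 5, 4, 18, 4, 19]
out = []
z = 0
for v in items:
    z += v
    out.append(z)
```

Cumulative sum ends at 69
`out` takes the values: [] → [19] → [19, 24] → [19, 24, 28] → [19, 24, 28, 46] → [19, 24, 28, 46, 50] → [19, 24, 28, 46, 50, 69]
So `out[-1]` = 69

Answer: 69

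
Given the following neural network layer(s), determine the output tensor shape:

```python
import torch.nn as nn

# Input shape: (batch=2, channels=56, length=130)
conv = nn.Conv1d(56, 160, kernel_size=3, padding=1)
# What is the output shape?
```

Input: (2, 56, 130) -> Output: (2, 160, 130)

Answer: (2, 160, 130)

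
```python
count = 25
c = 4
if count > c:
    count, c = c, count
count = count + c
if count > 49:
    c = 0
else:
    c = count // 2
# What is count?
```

Trace:
`count = 25` → count = 25
`c = 4` → c = 4
`if count > c: ...` → count > c is True → count = 4; c = 25
`count = count + c` → count = 29
`if count > 49: ...` → count > 49 is False, take else branch → c = 14
So count = 29

Answer: 29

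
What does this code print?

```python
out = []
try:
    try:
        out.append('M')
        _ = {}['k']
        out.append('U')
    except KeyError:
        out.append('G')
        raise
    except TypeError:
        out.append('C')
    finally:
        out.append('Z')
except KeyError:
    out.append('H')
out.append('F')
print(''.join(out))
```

Execution trace: 'M' (inner try body) → 'G' (inner except KeyError) → 'Z' (inner finally) → 'H' (outer except KeyError) → 'F' (after the try/except). Output: MGZHF

Answer: MGZHF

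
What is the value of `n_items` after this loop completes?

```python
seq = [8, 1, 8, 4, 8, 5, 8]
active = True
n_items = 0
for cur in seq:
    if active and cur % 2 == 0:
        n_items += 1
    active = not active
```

Count even values at even positions
`n_items` takes the values: 0 → 1 → 2 → 3 → 4

Answer: 4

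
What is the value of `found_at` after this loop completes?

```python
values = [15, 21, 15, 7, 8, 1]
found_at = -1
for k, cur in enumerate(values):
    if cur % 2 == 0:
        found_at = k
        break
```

First even number index in [15, 21, 15, 7, 8, 1]
`found_at` takes the values: -1 → 4

Answer: 4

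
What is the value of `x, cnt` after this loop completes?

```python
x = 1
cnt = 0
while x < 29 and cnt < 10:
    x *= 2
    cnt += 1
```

Double until >= 29 or 10 iterations
`x, cnt` takes the values: (1, 0) → (2, 0) → (2, 1) → (4, 1) → (4, 2) → (8, 2) → (8, 3) → (16, 3) → (16, 4) → (32, 4) → (32, 5)

Answer: 32, 5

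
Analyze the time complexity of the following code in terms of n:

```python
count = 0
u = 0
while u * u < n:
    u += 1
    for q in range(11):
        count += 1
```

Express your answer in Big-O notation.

Each loop level contributes: √n × 1. Multiplying the contributions gives O(√n).

Answer: O(√n)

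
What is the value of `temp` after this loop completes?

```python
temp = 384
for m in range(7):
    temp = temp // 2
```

Halve 7 times: 384 // 2^7 = 3
`temp` takes the values: 384 → 192 → 96 → 48 → 24 → 12 → 6 → 3

Answer: 3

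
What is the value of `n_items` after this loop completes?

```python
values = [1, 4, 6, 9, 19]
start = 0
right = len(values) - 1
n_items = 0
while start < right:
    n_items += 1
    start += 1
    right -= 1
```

Iterations until pointers meet (list length 5)
`n_items` takes the values: 0 → 1 → 2

Answer: 2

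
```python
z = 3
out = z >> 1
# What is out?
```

Trace:
`z = 3` → z = 3
`out = z >> 1` → out = 1
So out = 1

Answer: 1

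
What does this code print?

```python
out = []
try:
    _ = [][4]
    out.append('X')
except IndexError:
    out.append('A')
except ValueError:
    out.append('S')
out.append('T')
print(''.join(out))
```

Execution trace: 'A' (except IndexError) → 'T' (after the try/except). Output: AT

Answer: AT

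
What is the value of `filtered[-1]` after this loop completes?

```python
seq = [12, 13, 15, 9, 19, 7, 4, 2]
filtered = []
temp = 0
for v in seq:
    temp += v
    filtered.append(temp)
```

Cumulative sum ends at 81
`filtered` takes the values: [] → [12] → [12, 25] → [12, 25, 40] → [12, 25, 40, 49] → [12, 25, 40, 49, 68] → [12, 25, 40, 49, 68, 75] → [12, 25, 40, 49, 68, 75, 79] → [12, 25, 40, 49, 68, 75, 79, 81]
So `filtered[-1]` = 81

Answer: 81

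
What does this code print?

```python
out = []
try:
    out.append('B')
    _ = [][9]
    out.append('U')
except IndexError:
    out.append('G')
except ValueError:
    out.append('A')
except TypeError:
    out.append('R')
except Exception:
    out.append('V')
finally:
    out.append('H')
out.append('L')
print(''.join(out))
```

Execution trace: 'B' (try body) → 'G' (except IndexError) → 'H' (finally) → 'L' (after the try/except). Output: BGHL

Answer: BGHL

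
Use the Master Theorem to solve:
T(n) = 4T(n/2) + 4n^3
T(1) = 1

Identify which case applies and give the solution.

a=4, b=2, f(n)=4n^3. log_2(4) = 2. Since c=3 > 2 and the regularity condition holds (4(n/2)^3 = (4/2^3)n^3 with 4/2^3 < 1), Case 3 applies: T(n) = Θ(f(n)) = O(n^3).

Answer: O(n^3) - Case 3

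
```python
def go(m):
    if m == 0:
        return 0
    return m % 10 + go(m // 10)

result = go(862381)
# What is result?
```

Sum of digits of 862381: 1 + 8 + 3 + 2 + 6 + 8 = 28

Answer: 28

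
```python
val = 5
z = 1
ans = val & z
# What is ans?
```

Trace:
`val = 5` → val = 5
`z = 1` → z = 1
`ans = val & z` → ans = 1
So ans = 1

Answer: 1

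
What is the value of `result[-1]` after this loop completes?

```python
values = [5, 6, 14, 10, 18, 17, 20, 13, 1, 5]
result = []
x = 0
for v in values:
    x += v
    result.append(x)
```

Cumulative sum ends at 109
`result` takes the values: [] → [5] → [5, 11] → [5, 11, 25] → [5, 11, 25, 35] → [5, 11, 25, 35, 53] → [5, 11, 25, 35, 53, 70] → [5, 11, 25, 35, 53, 70, 90] → [5, 11, 25, 35, 53, 70, 90, 103] → [5, 11, 25, 35, 53, 70, 90, 103, 104] → [5, 11, 25, 35, 53, 70, 90, 103, 104, 109]
So `result[-1]` = 109

Answer: 109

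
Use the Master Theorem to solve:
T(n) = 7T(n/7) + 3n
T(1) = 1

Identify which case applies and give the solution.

a=7, b=7, f(n)=3n. log_7(7) = 1. Since c=1 = 1, Case 2 applies: T(n) = Θ(n^log_b(a) · log n) = O(n log n).

Answer: O(n log n) - Case 2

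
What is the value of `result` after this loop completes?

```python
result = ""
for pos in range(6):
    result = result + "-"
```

Repeat '-' 6 times
`result` takes the values: "" → "-" → "--" → "---" → "----" → "-----" → "------"

Answer: "------"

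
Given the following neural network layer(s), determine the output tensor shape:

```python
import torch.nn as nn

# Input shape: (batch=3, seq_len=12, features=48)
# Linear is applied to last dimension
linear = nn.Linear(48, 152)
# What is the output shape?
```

Input: (3, 12, 48) -> Output: (3, 12, 152)

Answer: (3, 12, 152)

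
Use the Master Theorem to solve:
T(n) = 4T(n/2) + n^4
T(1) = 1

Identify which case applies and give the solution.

a=4, b=2, f(n)=n^4. log_2(4) = 2. Since c=4 > 2 and the regularity condition holds (4(n/2)^4 = (4/2^4)n^4 with 4/2^4 < 1), Case 3 applies: T(n) = Θ(f(n)) = O(n^4).

Answer: O(n^4) - Case 3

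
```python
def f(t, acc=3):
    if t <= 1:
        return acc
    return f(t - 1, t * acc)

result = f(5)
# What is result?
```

Accumulator trace (n, acc): (5, 3) -> (4, 15) -> (3, 60) -> (2, 180) -> (1, 360) -> return 360

Answer: 360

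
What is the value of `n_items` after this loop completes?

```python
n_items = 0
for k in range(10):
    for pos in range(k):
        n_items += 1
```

Triangle number: 0+1+2+...+9
`n_items` takes the values: 0 → 1 → 2 → 3 → 4 → 5 → 6 → 7 → 8 → 9 → 10 → 11 → 12 → 13 → 14 → 15 → 16 → 17 → 18 → 19 → 20 → 21 → 22 → 23 → 24 → 25 → 26 → 27 → 28 → 29 → … → 41 → 42 → 43 → 44 → 45

Answer: 45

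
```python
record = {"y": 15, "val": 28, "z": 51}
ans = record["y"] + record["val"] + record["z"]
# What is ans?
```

Trace:
`record = {"y": 15, "val": 28, "z": 51}` → record = {'y': 15, 'val': 28, 'z': 51}
`ans = record["y"] + record["val"] + record["z"]` → ans = 94
So ans = 94

Answer: 94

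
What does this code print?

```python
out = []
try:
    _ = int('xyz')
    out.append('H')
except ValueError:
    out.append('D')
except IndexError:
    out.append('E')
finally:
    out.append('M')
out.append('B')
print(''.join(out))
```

Execution trace: 'D' (except ValueError) → 'M' (finally) → 'B' (after the try/except). Output: DMB

Answer: DMB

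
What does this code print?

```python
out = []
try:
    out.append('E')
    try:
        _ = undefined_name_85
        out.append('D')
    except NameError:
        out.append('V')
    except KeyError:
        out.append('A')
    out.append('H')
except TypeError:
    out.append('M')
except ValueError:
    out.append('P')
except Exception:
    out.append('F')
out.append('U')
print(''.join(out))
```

Execution trace: 'E' (try body) → 'V' (inner except NameError) → 'H' (try body, no exception) → 'U' (after the try/except). Output: EVHU

Answer: EVHU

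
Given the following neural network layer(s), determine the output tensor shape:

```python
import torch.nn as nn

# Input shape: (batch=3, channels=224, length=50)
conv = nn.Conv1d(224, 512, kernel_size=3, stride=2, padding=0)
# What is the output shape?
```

Input: (3, 224, 50) -> Output: (3, 512, 24)

Answer: (3, 512, 24)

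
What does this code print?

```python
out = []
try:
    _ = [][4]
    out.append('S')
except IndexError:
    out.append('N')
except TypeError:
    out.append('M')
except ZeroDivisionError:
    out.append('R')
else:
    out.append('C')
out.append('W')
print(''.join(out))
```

Execution trace: 'N' (except IndexError) → 'W' (after the try/except). Output: NW

Answer: NW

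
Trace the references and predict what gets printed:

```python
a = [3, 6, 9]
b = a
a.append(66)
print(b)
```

Key concept: basic list aliasing.
Step by step:
`a = [3, 6, 9]` → a = [3, 6, 9]
`b = a` → b = [3, 6, 9] (same object as a)
`a.append(66)` → a = [3, 6, 9, 66] (same object as b); b = [3, 6, 9, 66] (same object as a)
`print(b)` → prints [3, 6, 9, 66]

Answer: [3, 6, 9, 66]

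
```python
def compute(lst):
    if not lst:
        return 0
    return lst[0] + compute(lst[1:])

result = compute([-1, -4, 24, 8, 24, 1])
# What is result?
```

(-1) + (-4) + 24 + 8 + 24 + 1 + 0 = 52

Answer: 52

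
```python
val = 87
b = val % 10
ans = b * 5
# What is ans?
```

Trace:
`val = 87` → val = 87
`b = val % 10` → b = 7
`ans = b * 5` → ans = 35
So ans = 35

Answer: 35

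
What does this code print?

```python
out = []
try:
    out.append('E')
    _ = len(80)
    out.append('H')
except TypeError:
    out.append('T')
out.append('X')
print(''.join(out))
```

Execution trace: 'E' (try body) → 'T' (except TypeError) → 'X' (after the try/except). Output: ETX

Answer: ETX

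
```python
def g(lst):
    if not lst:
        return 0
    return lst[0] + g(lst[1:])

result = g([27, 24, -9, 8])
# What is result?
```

27 + 24 + (-9) + 8 + 0 = 50

Answer: 50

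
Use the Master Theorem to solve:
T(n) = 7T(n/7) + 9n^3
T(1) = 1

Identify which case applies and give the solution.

a=7, b=7, f(n)=9n^3. log_7(7) = 1. Since c=3 > 1 and the regularity condition holds (7(n/7)^3 = (7/7^3)n^3 with 7/7^3 < 1), Case 3 applies: T(n) = Θ(f(n)) = O(n^3).

Answer: O(n^3) - Case 3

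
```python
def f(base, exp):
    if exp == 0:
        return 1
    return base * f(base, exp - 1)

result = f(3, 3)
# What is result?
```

f(3, 3) = 3 * 3 * 3 = 27

Answer: 27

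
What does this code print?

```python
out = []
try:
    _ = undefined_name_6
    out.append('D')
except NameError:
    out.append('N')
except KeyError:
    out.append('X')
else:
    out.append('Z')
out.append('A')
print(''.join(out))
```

Execution trace: 'N' (except NameError) → 'A' (after the try/except). Output: NA

Answer: NA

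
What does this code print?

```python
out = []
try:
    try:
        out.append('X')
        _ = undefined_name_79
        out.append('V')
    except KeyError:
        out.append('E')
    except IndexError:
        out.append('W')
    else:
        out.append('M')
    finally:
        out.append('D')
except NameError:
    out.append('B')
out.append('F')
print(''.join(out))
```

Execution trace: 'X' (try body) → 'D' (finally) → 'B' (outer except NameError) → 'F' (after the try/except). Output: XDBF

Answer: XDBF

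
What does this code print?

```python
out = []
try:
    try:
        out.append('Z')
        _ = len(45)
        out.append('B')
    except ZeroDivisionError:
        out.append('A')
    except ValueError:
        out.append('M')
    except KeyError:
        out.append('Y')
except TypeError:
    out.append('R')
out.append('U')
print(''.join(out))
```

Execution trace: 'Z' (try body) → 'R' (outer except TypeError) → 'U' (after the try/except). Output: ZRU

Answer: ZRU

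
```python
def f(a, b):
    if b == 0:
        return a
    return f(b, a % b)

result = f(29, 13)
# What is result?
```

f(29, 13) -> f(13, 3) -> f(3, 1) -> f(1, 0) -> 1

Answer: 1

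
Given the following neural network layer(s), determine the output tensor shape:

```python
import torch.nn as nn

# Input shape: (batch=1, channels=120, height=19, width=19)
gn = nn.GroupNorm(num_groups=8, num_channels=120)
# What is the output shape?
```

Input: (1, 120, 19, 19) -> Output: (1, 120, 19, 19)

Answer: (1, 120, 19, 19)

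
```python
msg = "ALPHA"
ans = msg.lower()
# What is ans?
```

Trace:
`msg = "ALPHA"` → msg = 'ALPHA'
`ans = msg.lower()` → ans = 'alpha'
So ans = 'alpha'

Answer: 'alpha'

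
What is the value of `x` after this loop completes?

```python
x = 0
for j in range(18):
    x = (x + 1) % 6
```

Increment mod 6, 18 times = 0
`x` takes the values: 0 → 1 → 2 → 3 → 4 → 5 → 0 → 1 → 2 → 3 → 4 → 5 → 0 → 1 → 2 → 3 → 4 → 5 → 0

Answer: 0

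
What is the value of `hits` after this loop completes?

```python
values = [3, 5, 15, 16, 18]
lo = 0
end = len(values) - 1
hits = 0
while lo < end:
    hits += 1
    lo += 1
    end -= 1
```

Iterations until pointers meet (list length 5)
`hits` takes the values: 0 → 1 → 2

Answer: 2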